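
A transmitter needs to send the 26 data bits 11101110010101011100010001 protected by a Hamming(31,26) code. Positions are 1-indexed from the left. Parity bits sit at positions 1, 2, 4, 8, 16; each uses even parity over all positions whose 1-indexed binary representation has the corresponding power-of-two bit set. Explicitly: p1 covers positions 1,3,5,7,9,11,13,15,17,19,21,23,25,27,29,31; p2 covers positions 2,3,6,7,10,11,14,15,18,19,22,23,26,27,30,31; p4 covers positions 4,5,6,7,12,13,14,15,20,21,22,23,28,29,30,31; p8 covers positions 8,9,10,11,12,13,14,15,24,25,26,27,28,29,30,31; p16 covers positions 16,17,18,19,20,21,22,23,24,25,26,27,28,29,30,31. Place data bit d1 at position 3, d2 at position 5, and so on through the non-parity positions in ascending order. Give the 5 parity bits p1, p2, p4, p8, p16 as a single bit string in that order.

Place data bits at non-power-of-two positions: b3=1, b5=1, b6=1, b7=0, b9=1, b10=1, b11=1, b12=0, b13=0, b14=1, b15=0, b17=1, b18=0, b19=1, b20=0, b21=1, b22=1, b23=1, b24=0, b25=0, b26=0, b27=1, b28=0, b29=0, b30=0, b31=1.
p1 = XOR of data positions {3,5,7,9,11,13,15,17,19,21,23,25,27,29,31} = 1⊕1⊕0⊕1⊕1⊕0⊕0⊕1⊕1⊕1⊕1⊕0⊕1⊕0⊕1 = 0
p2 = XOR of data positions {3,6,7,10,11,14,15,18,19,22,23,26,27,30,31} = 1⊕1⊕0⊕1⊕1⊕1⊕0⊕0⊕1⊕1⊕1⊕0⊕1⊕0⊕1 = 0
p4 = XOR of data positions {5,6,7,12,13,14,15,20,21,22,23,28,29,30,31} = 1⊕1⊕0⊕0⊕0⊕1⊕0⊕0⊕1⊕1⊕1⊕0⊕0⊕0⊕1 = 1
p8 = XOR of data positions {9,10,11,12,13,14,15,24,25,26,27,28,29,30,31} = 1⊕1⊕1⊕0⊕0⊕1⊕0⊕0⊕0⊕0⊕1⊕0⊕0⊕0⊕1 = 0
p16 = XOR of data positions {17,18,19,20,21,22,23,24,25,26,27,28,29,30,31} = 1⊕0⊕1⊕0⊕1⊕1⊕1⊕0⊕0⊕0⊕1⊕0⊕0⊕0⊕1 = 1
Parity bits p1,p2,p4,p8,p16 = 00101

00101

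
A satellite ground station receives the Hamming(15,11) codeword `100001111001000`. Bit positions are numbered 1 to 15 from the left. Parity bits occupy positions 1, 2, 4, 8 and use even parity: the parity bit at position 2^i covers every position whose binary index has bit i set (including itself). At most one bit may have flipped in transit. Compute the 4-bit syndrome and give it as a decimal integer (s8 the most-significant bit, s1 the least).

s1: b1⊕b3⊕b5⊕b7⊕b9⊕b11⊕b13⊕b15 = 1⊕0⊕0⊕1⊕1⊕0⊕0⊕0 = 1
s2: b2⊕b3⊕b6⊕b7⊕b10⊕b11⊕b14⊕b15 = 0⊕0⊕1⊕1⊕0⊕0⊕0⊕0 = 0
s4: b4⊕b5⊕b6⊕b7⊕b12⊕b13⊕b14⊕b15 = 0⊕0⊕1⊕1⊕1⊕0⊕0⊕0 = 1
s8: b8⊕b9⊕b10⊕b11⊕b12⊕b13⊕b14⊕b15 = 1⊕1⊕0⊕0⊕1⊕0⊕0⊕0 = 1
Syndrome (s8...s1) = 1101 → position 13.

13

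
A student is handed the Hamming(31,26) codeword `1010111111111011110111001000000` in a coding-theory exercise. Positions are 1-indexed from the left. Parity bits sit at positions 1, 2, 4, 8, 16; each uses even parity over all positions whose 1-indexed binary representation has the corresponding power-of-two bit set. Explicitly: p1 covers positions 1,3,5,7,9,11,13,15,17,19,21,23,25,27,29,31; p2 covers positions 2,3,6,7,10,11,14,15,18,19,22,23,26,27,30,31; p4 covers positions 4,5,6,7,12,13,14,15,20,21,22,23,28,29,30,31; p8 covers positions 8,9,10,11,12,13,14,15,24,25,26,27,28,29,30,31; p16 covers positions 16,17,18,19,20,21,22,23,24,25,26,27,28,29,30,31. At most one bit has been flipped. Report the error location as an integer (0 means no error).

21

s1: b1⊕b3⊕b5⊕b7⊕b9⊕b11⊕b13⊕b15⊕b17⊕b19⊕b21⊕b23⊕b25⊕b27⊕b29⊕b31 = 1⊕1⊕1⊕1⊕1⊕1⊕1⊕1⊕1⊕0⊕1⊕0⊕1⊕0⊕0⊕0 = 1
s2: b2⊕b3⊕b6⊕b7⊕b10⊕b11⊕b14⊕b15⊕b18⊕b19⊕b22⊕b23⊕b26⊕b27⊕b30⊕b31 = 0⊕1⊕1⊕1⊕1⊕1⊕0⊕1⊕1⊕0⊕1⊕0⊕0⊕0⊕0⊕0 = 0
s4: b4⊕b5⊕b6⊕b7⊕b12⊕b13⊕b14⊕b15⊕b20⊕b21⊕b22⊕b23⊕b28⊕b29⊕b30⊕b31 = 0⊕1⊕1⊕1⊕1⊕1⊕0⊕1⊕1⊕1⊕1⊕0⊕0⊕0⊕0⊕0 = 1
s8: b8⊕b9⊕b10⊕b11⊕b12⊕b13⊕b14⊕b15⊕b24⊕b25⊕b26⊕b27⊕b28⊕b29⊕b30⊕b31 = 1⊕1⊕1⊕1⊕1⊕1⊕0⊕1⊕0⊕1⊕0⊕0⊕0⊕0⊕0⊕0 = 0
s16: b16⊕b17⊕b18⊕b19⊕b20⊕b21⊕b22⊕b23⊕b24⊕b25⊕b26⊕b27⊕b28⊕b29⊕b30⊕b31 = 1⊕1⊕1⊕0⊕1⊕1⊕1⊕0⊕0⊕1⊕0⊕0⊕0⊕0⊕0⊕0 = 1
Syndrome (s16...s1) = 10101 → position 21.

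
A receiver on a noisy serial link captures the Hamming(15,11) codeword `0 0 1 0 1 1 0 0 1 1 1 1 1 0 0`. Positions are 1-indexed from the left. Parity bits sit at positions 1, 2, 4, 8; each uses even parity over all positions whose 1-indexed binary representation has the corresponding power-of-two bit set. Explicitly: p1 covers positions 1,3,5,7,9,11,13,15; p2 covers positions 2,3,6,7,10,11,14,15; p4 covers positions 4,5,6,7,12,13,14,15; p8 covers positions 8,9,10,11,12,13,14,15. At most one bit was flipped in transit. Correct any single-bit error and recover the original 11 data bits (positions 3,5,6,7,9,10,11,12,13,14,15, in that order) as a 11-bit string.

11100111100

s1: b1⊕b3⊕b5⊕b7⊕b9⊕b11⊕b13⊕b15 = 0⊕1⊕1⊕0⊕1⊕1⊕1⊕0 = 1
s2: b2⊕b3⊕b6⊕b7⊕b10⊕b11⊕b14⊕b15 = 0⊕1⊕1⊕0⊕1⊕1⊕0⊕0 = 0
s4: b4⊕b5⊕b6⊕b7⊕b12⊕b13⊕b14⊕b15 = 0⊕1⊕1⊕0⊕1⊕1⊕0⊕0 = 0
s8: b8⊕b9⊕b10⊕b11⊕b12⊕b13⊕b14⊕b15 = 0⊕1⊕1⊕1⊕1⊕1⊕0⊕0 = 1
Syndrome (s8...s1) = 1001 → position 9.
Flip bit 9: corrected codeword = 001011000111100
Data bits at positions 3,5,6,7,9,10,11,12,13,14,15: 11100111100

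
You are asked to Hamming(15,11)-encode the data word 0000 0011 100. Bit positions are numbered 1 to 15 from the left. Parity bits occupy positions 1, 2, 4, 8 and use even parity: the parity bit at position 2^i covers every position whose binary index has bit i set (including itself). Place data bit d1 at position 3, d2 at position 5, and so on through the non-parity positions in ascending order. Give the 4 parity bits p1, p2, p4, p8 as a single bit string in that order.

0101

Place data bits at non-power-of-two positions: b3=0, b5=0, b6=0, b7=0, b9=0, b10=0, b11=1, b12=1, b13=1, b14=0, b15=0.
p1 = XOR of data positions {3,5,7,9,11,13,15} = 0⊕0⊕0⊕0⊕1⊕1⊕0 = 0
p2 = XOR of data positions {3,6,7,10,11,14,15} = 0⊕0⊕0⊕0⊕1⊕0⊕0 = 1
p4 = XOR of data positions {5,6,7,12,13,14,15} = 0⊕0⊕0⊕1⊕1⊕0⊕0 = 0
p8 = XOR of data positions {9,10,11,12,13,14,15} = 0⊕0⊕1⊕1⊕1⊕0⊕0 = 1
Parity bits p1,p2,p4,p8 = 0101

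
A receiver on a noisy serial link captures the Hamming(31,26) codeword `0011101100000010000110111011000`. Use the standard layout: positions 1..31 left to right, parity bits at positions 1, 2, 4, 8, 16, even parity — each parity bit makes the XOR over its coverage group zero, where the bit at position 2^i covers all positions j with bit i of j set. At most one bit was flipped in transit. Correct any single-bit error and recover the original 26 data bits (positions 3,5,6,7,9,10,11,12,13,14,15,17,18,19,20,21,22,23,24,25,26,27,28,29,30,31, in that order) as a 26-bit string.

s1: b1⊕b3⊕b5⊕b7⊕b9⊕b11⊕b13⊕b15⊕b17⊕b19⊕b21⊕b23⊕b25⊕b27⊕b29⊕b31 = 0⊕1⊕1⊕1⊕0⊕0⊕0⊕1⊕0⊕0⊕1⊕1⊕1⊕1⊕0⊕0 = 0
s2: b2⊕b3⊕b6⊕b7⊕b10⊕b11⊕b14⊕b15⊕b18⊕b19⊕b22⊕b23⊕b26⊕b27⊕b30⊕b31 = 0⊕1⊕0⊕1⊕0⊕0⊕0⊕1⊕0⊕0⊕0⊕1⊕0⊕1⊕0⊕0 = 1
s4: b4⊕b5⊕b6⊕b7⊕b12⊕b13⊕b14⊕b15⊕b20⊕b21⊕b22⊕b23⊕b28⊕b29⊕b30⊕b31 = 1⊕1⊕0⊕1⊕0⊕0⊕0⊕1⊕1⊕1⊕0⊕1⊕1⊕0⊕0⊕0 = 0
s8: b8⊕b9⊕b10⊕b11⊕b12⊕b13⊕b14⊕b15⊕b24⊕b25⊕b26⊕b27⊕b28⊕b29⊕b30⊕b31 = 1⊕0⊕0⊕0⊕0⊕0⊕0⊕1⊕1⊕1⊕0⊕1⊕1⊕0⊕0⊕0 = 0
s16: b16⊕b17⊕b18⊕b19⊕b20⊕b21⊕b22⊕b23⊕b24⊕b25⊕b26⊕b27⊕b28⊕b29⊕b30⊕b31 = 0⊕0⊕0⊕0⊕1⊕1⊕0⊕1⊕1⊕1⊕0⊕1⊕1⊕0⊕0⊕0 = 1
Syndrome (s16...s1) = 10010 → position 18.
Flip bit 18: corrected codeword = 0011101100000010010110111011000
Data bits at positions 3,5,6,7,9,10,11,12,13,14,15,17,18,19,20,21,22,23,24,25,26,27,28,29,30,31: 11010000001010110111011000

11010000001010110111011000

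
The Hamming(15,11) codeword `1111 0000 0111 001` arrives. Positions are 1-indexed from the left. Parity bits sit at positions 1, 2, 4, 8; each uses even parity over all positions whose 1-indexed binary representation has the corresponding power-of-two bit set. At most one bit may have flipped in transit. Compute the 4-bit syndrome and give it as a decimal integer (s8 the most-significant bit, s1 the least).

6

s1: b1⊕b3⊕b5⊕b7⊕b9⊕b11⊕b13⊕b15 = 1⊕1⊕0⊕0⊕0⊕1⊕0⊕1 = 0
s2: b2⊕b3⊕b6⊕b7⊕b10⊕b11⊕b14⊕b15 = 1⊕1⊕0⊕0⊕1⊕1⊕0⊕1 = 1
s4: b4⊕b5⊕b6⊕b7⊕b12⊕b13⊕b14⊕b15 = 1⊕0⊕0⊕0⊕1⊕0⊕0⊕1 = 1
s8: b8⊕b9⊕b10⊕b11⊕b12⊕b13⊕b14⊕b15 = 0⊕0⊕1⊕1⊕1⊕0⊕0⊕1 = 0
Syndrome (s8...s1) = 0110 → position 6.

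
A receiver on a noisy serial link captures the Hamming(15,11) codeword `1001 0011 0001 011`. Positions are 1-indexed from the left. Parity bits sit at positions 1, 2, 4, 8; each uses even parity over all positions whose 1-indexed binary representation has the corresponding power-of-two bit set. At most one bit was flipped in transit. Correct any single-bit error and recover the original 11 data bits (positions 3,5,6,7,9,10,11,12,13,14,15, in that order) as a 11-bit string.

s1: b1⊕b3⊕b5⊕b7⊕b9⊕b11⊕b13⊕b15 = 1⊕0⊕0⊕1⊕0⊕0⊕0⊕1 = 1
s2: b2⊕b3⊕b6⊕b7⊕b10⊕b11⊕b14⊕b15 = 0⊕0⊕0⊕1⊕0⊕0⊕1⊕1 = 1
s4: b4⊕b5⊕b6⊕b7⊕b12⊕b13⊕b14⊕b15 = 1⊕0⊕0⊕1⊕1⊕0⊕1⊕1 = 1
s8: b8⊕b9⊕b10⊕b11⊕b12⊕b13⊕b14⊕b15 = 1⊕0⊕0⊕0⊕1⊕0⊕1⊕1 = 0
Syndrome (s8...s1) = 0111 → position 7.
Flip bit 7: corrected codeword = 100100010001011
Data bits at positions 3,5,6,7,9,10,11,12,13,14,15: 00000001011

00000001011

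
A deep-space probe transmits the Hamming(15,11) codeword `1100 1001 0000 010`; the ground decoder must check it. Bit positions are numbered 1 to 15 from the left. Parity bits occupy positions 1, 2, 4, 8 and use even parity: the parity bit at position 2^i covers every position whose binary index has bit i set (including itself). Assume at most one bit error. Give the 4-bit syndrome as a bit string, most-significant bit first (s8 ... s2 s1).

s1: b1⊕b3⊕b5⊕b7⊕b9⊕b11⊕b13⊕b15 = 1⊕0⊕1⊕0⊕0⊕0⊕0⊕0 = 0
s2: b2⊕b3⊕b6⊕b7⊕b10⊕b11⊕b14⊕b15 = 1⊕0⊕0⊕0⊕0⊕0⊕1⊕0 = 0
s4: b4⊕b5⊕b6⊕b7⊕b12⊕b13⊕b14⊕b15 = 0⊕1⊕0⊕0⊕0⊕0⊕1⊕0 = 0
s8: b8⊕b9⊕b10⊕b11⊕b12⊕b13⊕b14⊕b15 = 1⊕0⊕0⊕0⊕0⊕0⊕1⊕0 = 0
Syndrome (s8...s1) = 0000 → position 0 (no error).

0000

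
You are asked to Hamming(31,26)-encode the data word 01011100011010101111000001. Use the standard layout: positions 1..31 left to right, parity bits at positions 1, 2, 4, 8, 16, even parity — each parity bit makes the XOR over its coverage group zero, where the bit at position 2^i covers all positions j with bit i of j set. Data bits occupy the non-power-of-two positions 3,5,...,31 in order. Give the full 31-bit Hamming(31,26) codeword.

1000101111000111010101111000001

Place data bits at non-power-of-two positions: b3=0, b5=1, b6=0, b7=1, b9=1, b10=1, b11=0, b12=0, b13=0, b14=1, b15=1, b17=0, b18=1, b19=0, b20=1, b21=0, b22=1, b23=1, b24=1, b25=1, b26=0, b27=0, b28=0, b29=0, b30=0, b31=1.
p1 = XOR of data positions {3,5,7,9,11,13,15,17,19,21,23,25,27,29,31} = 0⊕1⊕1⊕1⊕0⊕0⊕1⊕0⊕0⊕0⊕1⊕1⊕0⊕0⊕1 = 1
p2 = XOR of data positions {3,6,7,10,11,14,15,18,19,22,23,26,27,30,31} = 0⊕0⊕1⊕1⊕0⊕1⊕1⊕1⊕0⊕1⊕1⊕0⊕0⊕0⊕1 = 0
p4 = XOR of data positions {5,6,7,12,13,14,15,20,21,22,23,28,29,30,31} = 1⊕0⊕1⊕0⊕0⊕1⊕1⊕1⊕0⊕1⊕1⊕0⊕0⊕0⊕1 = 0
p8 = XOR of data positions {9,10,11,12,13,14,15,24,25,26,27,28,29,30,31} = 1⊕1⊕0⊕0⊕0⊕1⊕1⊕1⊕1⊕0⊕0⊕0⊕0⊕0⊕1 = 1
p16 = XOR of data positions {17,18,19,20,21,22,23,24,25,26,27,28,29,30,31} = 0⊕1⊕0⊕1⊕0⊕1⊕1⊕1⊕1⊕0⊕0⊕0⊕0⊕0⊕1 = 1
Codeword b1..b31 = 1000101111000111010101111000001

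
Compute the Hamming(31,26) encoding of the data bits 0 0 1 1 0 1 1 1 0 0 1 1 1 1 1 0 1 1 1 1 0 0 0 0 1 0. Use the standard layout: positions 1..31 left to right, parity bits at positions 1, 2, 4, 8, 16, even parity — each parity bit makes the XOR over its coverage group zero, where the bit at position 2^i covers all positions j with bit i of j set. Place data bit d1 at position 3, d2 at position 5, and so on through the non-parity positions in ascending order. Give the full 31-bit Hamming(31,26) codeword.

Place data bits at non-power-of-two positions: b3=0, b5=0, b6=1, b7=1, b9=0, b10=1, b11=1, b12=1, b13=0, b14=0, b15=1, b17=1, b18=1, b19=1, b20=1, b21=0, b22=1, b23=1, b24=1, b25=1, b26=0, b27=0, b28=0, b29=0, b30=1, b31=0.
p1 = XOR of data positions {3,5,7,9,11,13,15,17,19,21,23,25,27,29,31} = 0⊕0⊕1⊕0⊕1⊕0⊕1⊕1⊕1⊕0⊕1⊕1⊕0⊕0⊕0 = 1
p2 = XOR of data positions {3,6,7,10,11,14,15,18,19,22,23,26,27,30,31} = 0⊕1⊕1⊕1⊕1⊕0⊕1⊕1⊕1⊕1⊕1⊕0⊕0⊕1⊕0 = 0
p4 = XOR of data positions {5,6,7,12,13,14,15,20,21,22,23,28,29,30,31} = 0⊕1⊕1⊕1⊕0⊕0⊕1⊕1⊕0⊕1⊕1⊕0⊕0⊕1⊕0 = 0
p8 = XOR of data positions {9,10,11,12,13,14,15,24,25,26,27,28,29,30,31} = 0⊕1⊕1⊕1⊕0⊕0⊕1⊕1⊕1⊕0⊕0⊕0⊕0⊕1⊕0 = 1
p16 = XOR of data positions {17,18,19,20,21,22,23,24,25,26,27,28,29,30,31} = 1⊕1⊕1⊕1⊕0⊕1⊕1⊕1⊕1⊕0⊕0⊕0⊕0⊕1⊕0 = 1
Codeword b1..b31 = 1000011101110011111101111000010

1000011101110011111101111000010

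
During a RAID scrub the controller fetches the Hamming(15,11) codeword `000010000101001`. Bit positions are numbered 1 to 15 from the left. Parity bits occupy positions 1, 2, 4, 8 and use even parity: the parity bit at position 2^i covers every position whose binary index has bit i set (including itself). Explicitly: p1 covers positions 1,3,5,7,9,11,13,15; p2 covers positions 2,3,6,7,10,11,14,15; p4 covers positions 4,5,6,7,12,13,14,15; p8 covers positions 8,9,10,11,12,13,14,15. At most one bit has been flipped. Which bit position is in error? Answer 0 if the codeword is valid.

s1: b1⊕b3⊕b5⊕b7⊕b9⊕b11⊕b13⊕b15 = 0⊕0⊕1⊕0⊕0⊕0⊕0⊕1 = 0
s2: b2⊕b3⊕b6⊕b7⊕b10⊕b11⊕b14⊕b15 = 0⊕0⊕0⊕0⊕1⊕0⊕0⊕1 = 0
s4: b4⊕b5⊕b6⊕b7⊕b12⊕b13⊕b14⊕b15 = 0⊕1⊕0⊕0⊕1⊕0⊕0⊕1 = 1
s8: b8⊕b9⊕b10⊕b11⊕b12⊕b13⊕b14⊕b15 = 0⊕0⊕1⊕0⊕1⊕0⊕0⊕1 = 1
Syndrome (s8...s1) = 1100 → position 12.

12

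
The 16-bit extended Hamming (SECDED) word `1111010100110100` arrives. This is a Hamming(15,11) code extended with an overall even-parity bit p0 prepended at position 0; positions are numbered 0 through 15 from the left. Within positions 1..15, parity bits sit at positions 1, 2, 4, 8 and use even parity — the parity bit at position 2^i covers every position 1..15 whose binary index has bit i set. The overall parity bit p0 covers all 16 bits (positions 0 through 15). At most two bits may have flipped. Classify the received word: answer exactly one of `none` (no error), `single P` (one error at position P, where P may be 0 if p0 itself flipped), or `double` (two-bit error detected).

single 14

s1: b1⊕b3⊕b5⊕b7⊕b9⊕b11⊕b13⊕b15 = 1⊕1⊕1⊕1⊕0⊕1⊕1⊕0 = 0
s2: b2⊕b3⊕b6⊕b7⊕b10⊕b11⊕b14⊕b15 = 1⊕1⊕0⊕1⊕1⊕1⊕0⊕0 = 1
s4: b4⊕b5⊕b6⊕b7⊕b12⊕b13⊕b14⊕b15 = 0⊕1⊕0⊕1⊕0⊕1⊕0⊕0 = 1
s8: b8⊕b9⊕b10⊕b11⊕b12⊕b13⊕b14⊕b15 = 0⊕0⊕1⊕1⊕0⊕1⊕0⊕0 = 1
Syndrome (s8...s1) = 1110 → position 14.
Overall parity (XOR of all 16 bits, including p0): 1⊕1⊕1⊕1⊕0⊕1⊕0⊕1⊕0⊕0⊕1⊕1⊕0⊕1⊕0⊕0 = 1
Overall=1, syndrome position=14 → single-bit error at position 14.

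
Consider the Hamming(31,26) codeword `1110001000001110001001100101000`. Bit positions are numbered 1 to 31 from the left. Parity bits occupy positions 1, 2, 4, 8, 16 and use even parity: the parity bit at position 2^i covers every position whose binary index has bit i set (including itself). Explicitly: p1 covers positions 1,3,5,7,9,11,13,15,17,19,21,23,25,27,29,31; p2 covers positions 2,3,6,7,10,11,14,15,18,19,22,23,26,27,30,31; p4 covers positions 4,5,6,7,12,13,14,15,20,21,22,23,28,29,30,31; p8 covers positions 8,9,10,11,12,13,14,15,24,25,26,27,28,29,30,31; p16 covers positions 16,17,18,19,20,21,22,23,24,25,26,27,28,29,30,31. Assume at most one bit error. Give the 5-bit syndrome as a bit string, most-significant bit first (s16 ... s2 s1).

11111

s1: b1⊕b3⊕b5⊕b7⊕b9⊕b11⊕b13⊕b15⊕b17⊕b19⊕b21⊕b23⊕b25⊕b27⊕b29⊕b31 = 1⊕1⊕0⊕1⊕0⊕0⊕1⊕1⊕0⊕1⊕0⊕1⊕0⊕0⊕0⊕0 = 1
s2: b2⊕b3⊕b6⊕b7⊕b10⊕b11⊕b14⊕b15⊕b18⊕b19⊕b22⊕b23⊕b26⊕b27⊕b30⊕b31 = 1⊕1⊕0⊕1⊕0⊕0⊕1⊕1⊕0⊕1⊕1⊕1⊕1⊕0⊕0⊕0 = 1
s4: b4⊕b5⊕b6⊕b7⊕b12⊕b13⊕b14⊕b15⊕b20⊕b21⊕b22⊕b23⊕b28⊕b29⊕b30⊕b31 = 0⊕0⊕0⊕1⊕0⊕1⊕1⊕1⊕0⊕0⊕1⊕1⊕1⊕0⊕0⊕0 = 1
s8: b8⊕b9⊕b10⊕b11⊕b12⊕b13⊕b14⊕b15⊕b24⊕b25⊕b26⊕b27⊕b28⊕b29⊕b30⊕b31 = 0⊕0⊕0⊕0⊕0⊕1⊕1⊕1⊕0⊕0⊕1⊕0⊕1⊕0⊕0⊕0 = 1
s16: b16⊕b17⊕b18⊕b19⊕b20⊕b21⊕b22⊕b23⊕b24⊕b25⊕b26⊕b27⊕b28⊕b29⊕b30⊕b31 = 0⊕0⊕0⊕1⊕0⊕0⊕1⊕1⊕0⊕0⊕1⊕0⊕1⊕0⊕0⊕0 = 1
Syndrome (s16...s1) = 11111 → position 31.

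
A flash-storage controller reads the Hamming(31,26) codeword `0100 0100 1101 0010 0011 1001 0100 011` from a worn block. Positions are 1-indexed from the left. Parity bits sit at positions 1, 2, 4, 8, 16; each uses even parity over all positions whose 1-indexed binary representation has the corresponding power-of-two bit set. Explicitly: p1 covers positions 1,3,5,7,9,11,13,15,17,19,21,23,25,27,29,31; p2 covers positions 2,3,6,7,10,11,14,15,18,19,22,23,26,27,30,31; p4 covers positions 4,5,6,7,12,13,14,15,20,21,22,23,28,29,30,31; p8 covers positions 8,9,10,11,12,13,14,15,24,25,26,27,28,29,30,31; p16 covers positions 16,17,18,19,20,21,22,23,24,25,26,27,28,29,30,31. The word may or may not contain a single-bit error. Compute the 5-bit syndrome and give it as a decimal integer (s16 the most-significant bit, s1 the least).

21

s1: b1⊕b3⊕b5⊕b7⊕b9⊕b11⊕b13⊕b15⊕b17⊕b19⊕b21⊕b23⊕b25⊕b27⊕b29⊕b31 = 0⊕0⊕0⊕0⊕1⊕0⊕0⊕1⊕0⊕1⊕1⊕0⊕0⊕0⊕0⊕1 = 1
s2: b2⊕b3⊕b6⊕b7⊕b10⊕b11⊕b14⊕b15⊕b18⊕b19⊕b22⊕b23⊕b26⊕b27⊕b30⊕b31 = 1⊕0⊕1⊕0⊕1⊕0⊕0⊕1⊕0⊕1⊕0⊕0⊕1⊕0⊕1⊕1 = 0
s4: b4⊕b5⊕b6⊕b7⊕b12⊕b13⊕b14⊕b15⊕b20⊕b21⊕b22⊕b23⊕b28⊕b29⊕b30⊕b31 = 0⊕0⊕1⊕0⊕1⊕0⊕0⊕1⊕1⊕1⊕0⊕0⊕0⊕0⊕1⊕1 = 1
s8: b8⊕b9⊕b10⊕b11⊕b12⊕b13⊕b14⊕b15⊕b24⊕b25⊕b26⊕b27⊕b28⊕b29⊕b30⊕b31 = 0⊕1⊕1⊕0⊕1⊕0⊕0⊕1⊕1⊕0⊕1⊕0⊕0⊕0⊕1⊕1 = 0
s16: b16⊕b17⊕b18⊕b19⊕b20⊕b21⊕b22⊕b23⊕b24⊕b25⊕b26⊕b27⊕b28⊕b29⊕b30⊕b31 = 0⊕0⊕0⊕1⊕1⊕1⊕0⊕0⊕1⊕0⊕1⊕0⊕0⊕0⊕1⊕1 = 1
Syndrome (s16...s1) = 10101 → position 21.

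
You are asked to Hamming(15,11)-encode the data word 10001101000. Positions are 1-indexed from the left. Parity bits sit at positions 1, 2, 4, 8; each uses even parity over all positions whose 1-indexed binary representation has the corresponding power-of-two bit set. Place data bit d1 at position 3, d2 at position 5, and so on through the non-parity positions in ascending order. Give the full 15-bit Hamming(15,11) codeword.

001100011101000

Place data bits at non-power-of-two positions: b3=1, b5=0, b6=0, b7=0, b9=1, b10=1, b11=0, b12=1, b13=0, b14=0, b15=0.
p1 = XOR of data positions {3,5,7,9,11,13,15} = 1⊕0⊕0⊕1⊕0⊕0⊕0 = 0
p2 = XOR of data positions {3,6,7,10,11,14,15} = 1⊕0⊕0⊕1⊕0⊕0⊕0 = 0
p4 = XOR of data positions {5,6,7,12,13,14,15} = 0⊕0⊕0⊕1⊕0⊕0⊕0 = 1
p8 = XOR of data positions {9,10,11,12,13,14,15} = 1⊕1⊕0⊕1⊕0⊕0⊕0 = 1
Codeword b1..b15 = 001100011101000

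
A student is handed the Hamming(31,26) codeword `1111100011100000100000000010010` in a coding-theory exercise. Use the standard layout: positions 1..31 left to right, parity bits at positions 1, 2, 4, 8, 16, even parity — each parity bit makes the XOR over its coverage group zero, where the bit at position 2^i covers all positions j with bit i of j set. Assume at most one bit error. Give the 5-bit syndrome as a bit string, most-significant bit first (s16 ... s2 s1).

11101

s1: b1⊕b3⊕b5⊕b7⊕b9⊕b11⊕b13⊕b15⊕b17⊕b19⊕b21⊕b23⊕b25⊕b27⊕b29⊕b31 = 1⊕1⊕1⊕0⊕1⊕1⊕0⊕0⊕1⊕0⊕0⊕0⊕0⊕1⊕0⊕0 = 1
s2: b2⊕b3⊕b6⊕b7⊕b10⊕b11⊕b14⊕b15⊕b18⊕b19⊕b22⊕b23⊕b26⊕b27⊕b30⊕b31 = 1⊕1⊕0⊕0⊕1⊕1⊕0⊕0⊕0⊕0⊕0⊕0⊕0⊕1⊕1⊕0 = 0
s4: b4⊕b5⊕b6⊕b7⊕b12⊕b13⊕b14⊕b15⊕b20⊕b21⊕b22⊕b23⊕b28⊕b29⊕b30⊕b31 = 1⊕1⊕0⊕0⊕0⊕0⊕0⊕0⊕0⊕0⊕0⊕0⊕0⊕0⊕1⊕0 = 1
s8: b8⊕b9⊕b10⊕b11⊕b12⊕b13⊕b14⊕b15⊕b24⊕b25⊕b26⊕b27⊕b28⊕b29⊕b30⊕b31 = 0⊕1⊕1⊕1⊕0⊕0⊕0⊕0⊕0⊕0⊕0⊕1⊕0⊕0⊕1⊕0 = 1
s16: b16⊕b17⊕b18⊕b19⊕b20⊕b21⊕b22⊕b23⊕b24⊕b25⊕b26⊕b27⊕b28⊕b29⊕b30⊕b31 = 0⊕1⊕0⊕0⊕0⊕0⊕0⊕0⊕0⊕0⊕0⊕1⊕0⊕0⊕1⊕0 = 1
Syndrome (s16...s1) = 11101 → position 29.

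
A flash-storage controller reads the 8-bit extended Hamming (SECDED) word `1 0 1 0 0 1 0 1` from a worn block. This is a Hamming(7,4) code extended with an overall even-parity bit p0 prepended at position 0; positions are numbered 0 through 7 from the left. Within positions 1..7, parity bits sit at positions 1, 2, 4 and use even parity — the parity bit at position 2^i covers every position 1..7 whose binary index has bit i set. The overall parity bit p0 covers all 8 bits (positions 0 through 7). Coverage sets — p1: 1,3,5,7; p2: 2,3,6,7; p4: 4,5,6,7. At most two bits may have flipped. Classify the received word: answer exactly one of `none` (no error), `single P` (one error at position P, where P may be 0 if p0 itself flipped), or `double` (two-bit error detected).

s1: b1⊕b3⊕b5⊕b7 = 0⊕0⊕1⊕1 = 0
s2: b2⊕b3⊕b6⊕b7 = 1⊕0⊕0⊕1 = 0
s4: b4⊕b5⊕b6⊕b7 = 0⊕1⊕0⊕1 = 0
Syndrome (s4...s1) = 000 → position 0 (no error).
Overall parity (XOR of all 8 bits, including p0): 1⊕0⊕1⊕0⊕0⊕1⊕0⊕1 = 0
Overall=0, syndrome position=0 → no error.

none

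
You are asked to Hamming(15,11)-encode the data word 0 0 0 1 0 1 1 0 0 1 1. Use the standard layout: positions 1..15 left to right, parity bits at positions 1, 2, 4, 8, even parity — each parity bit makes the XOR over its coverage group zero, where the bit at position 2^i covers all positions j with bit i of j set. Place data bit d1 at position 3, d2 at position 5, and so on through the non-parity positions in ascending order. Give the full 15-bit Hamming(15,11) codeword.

Place data bits at non-power-of-two positions: b3=0, b5=0, b6=0, b7=1, b9=0, b10=1, b11=1, b12=0, b13=0, b14=1, b15=1.
p1 = XOR of data positions {3,5,7,9,11,13,15} = 0⊕0⊕1⊕0⊕1⊕0⊕1 = 1
p2 = XOR of data positions {3,6,7,10,11,14,15} = 0⊕0⊕1⊕1⊕1⊕1⊕1 = 1
p4 = XOR of data positions {5,6,7,12,13,14,15} = 0⊕0⊕1⊕0⊕0⊕1⊕1 = 1
p8 = XOR of data positions {9,10,11,12,13,14,15} = 0⊕1⊕1⊕0⊕0⊕1⊕1 = 0
Codeword b1..b15 = 110100100110011

110100100110011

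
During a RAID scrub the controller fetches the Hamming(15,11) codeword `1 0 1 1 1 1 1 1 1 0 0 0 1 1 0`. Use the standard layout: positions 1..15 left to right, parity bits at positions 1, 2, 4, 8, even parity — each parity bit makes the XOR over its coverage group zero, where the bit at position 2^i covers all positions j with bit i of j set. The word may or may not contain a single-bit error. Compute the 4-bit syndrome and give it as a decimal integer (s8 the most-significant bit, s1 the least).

s1: b1⊕b3⊕b5⊕b7⊕b9⊕b11⊕b13⊕b15 = 1⊕1⊕1⊕1⊕1⊕0⊕1⊕0 = 0
s2: b2⊕b3⊕b6⊕b7⊕b10⊕b11⊕b14⊕b15 = 0⊕1⊕1⊕1⊕0⊕0⊕1⊕0 = 0
s4: b4⊕b5⊕b6⊕b7⊕b12⊕b13⊕b14⊕b15 = 1⊕1⊕1⊕1⊕0⊕1⊕1⊕0 = 0
s8: b8⊕b9⊕b10⊕b11⊕b12⊕b13⊕b14⊕b15 = 1⊕1⊕0⊕0⊕0⊕1⊕1⊕0 = 0
Syndrome (s8...s1) = 0000 → position 0 (no error).

0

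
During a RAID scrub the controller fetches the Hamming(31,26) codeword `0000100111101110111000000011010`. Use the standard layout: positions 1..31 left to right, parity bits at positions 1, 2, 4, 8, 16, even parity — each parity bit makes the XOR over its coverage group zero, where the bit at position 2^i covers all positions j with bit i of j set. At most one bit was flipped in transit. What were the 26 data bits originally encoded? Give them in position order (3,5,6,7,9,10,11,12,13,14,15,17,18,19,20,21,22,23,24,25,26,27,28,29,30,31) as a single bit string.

s1: b1⊕b3⊕b5⊕b7⊕b9⊕b11⊕b13⊕b15⊕b17⊕b19⊕b21⊕b23⊕b25⊕b27⊕b29⊕b31 = 0⊕0⊕1⊕0⊕1⊕1⊕1⊕1⊕1⊕1⊕0⊕0⊕0⊕1⊕0⊕0 = 0
s2: b2⊕b3⊕b6⊕b7⊕b10⊕b11⊕b14⊕b15⊕b18⊕b19⊕b22⊕b23⊕b26⊕b27⊕b30⊕b31 = 0⊕0⊕0⊕0⊕1⊕1⊕1⊕1⊕1⊕1⊕0⊕0⊕0⊕1⊕1⊕0 = 0
s4: b4⊕b5⊕b6⊕b7⊕b12⊕b13⊕b14⊕b15⊕b20⊕b21⊕b22⊕b23⊕b28⊕b29⊕b30⊕b31 = 0⊕1⊕0⊕0⊕0⊕1⊕1⊕1⊕0⊕0⊕0⊕0⊕1⊕0⊕1⊕0 = 0
s8: b8⊕b9⊕b10⊕b11⊕b12⊕b13⊕b14⊕b15⊕b24⊕b25⊕b26⊕b27⊕b28⊕b29⊕b30⊕b31 = 1⊕1⊕1⊕1⊕0⊕1⊕1⊕1⊕0⊕0⊕0⊕1⊕1⊕0⊕1⊕0 = 0
s16: b16⊕b17⊕b18⊕b19⊕b20⊕b21⊕b22⊕b23⊕b24⊕b25⊕b26⊕b27⊕b28⊕b29⊕b30⊕b31 = 0⊕1⊕1⊕1⊕0⊕0⊕0⊕0⊕0⊕0⊕0⊕1⊕1⊕0⊕1⊕0 = 0
Syndrome (s16...s1) = 00000 → position 0 (no error).
No correction needed.
Data bits at positions 3,5,6,7,9,10,11,12,13,14,15,17,18,19,20,21,22,23,24,25,26,27,28,29,30,31: 01001110111111000000011010

01001110111111000000011010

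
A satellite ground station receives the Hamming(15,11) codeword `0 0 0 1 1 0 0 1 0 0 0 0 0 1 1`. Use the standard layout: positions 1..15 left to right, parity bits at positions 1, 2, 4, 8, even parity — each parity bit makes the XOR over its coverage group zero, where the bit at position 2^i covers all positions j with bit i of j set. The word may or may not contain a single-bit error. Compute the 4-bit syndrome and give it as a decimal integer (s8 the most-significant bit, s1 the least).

s1: b1⊕b3⊕b5⊕b7⊕b9⊕b11⊕b13⊕b15 = 0⊕0⊕1⊕0⊕0⊕0⊕0⊕1 = 0
s2: b2⊕b3⊕b6⊕b7⊕b10⊕b11⊕b14⊕b15 = 0⊕0⊕0⊕0⊕0⊕0⊕1⊕1 = 0
s4: b4⊕b5⊕b6⊕b7⊕b12⊕b13⊕b14⊕b15 = 1⊕1⊕0⊕0⊕0⊕0⊕1⊕1 = 0
s8: b8⊕b9⊕b10⊕b11⊕b12⊕b13⊕b14⊕b15 = 1⊕0⊕0⊕0⊕0⊕0⊕1⊕1 = 1
Syndrome (s8...s1) = 1000 → position 8.

8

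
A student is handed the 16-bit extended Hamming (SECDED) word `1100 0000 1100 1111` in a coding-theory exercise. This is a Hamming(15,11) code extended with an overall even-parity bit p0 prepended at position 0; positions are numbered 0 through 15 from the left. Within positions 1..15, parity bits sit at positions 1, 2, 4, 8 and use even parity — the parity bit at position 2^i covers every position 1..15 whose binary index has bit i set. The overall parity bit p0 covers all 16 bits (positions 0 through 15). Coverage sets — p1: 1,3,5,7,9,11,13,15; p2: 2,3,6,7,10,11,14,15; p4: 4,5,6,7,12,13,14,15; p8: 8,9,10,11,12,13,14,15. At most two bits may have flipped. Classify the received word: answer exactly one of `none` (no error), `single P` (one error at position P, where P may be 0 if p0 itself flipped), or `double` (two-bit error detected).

none

s1: b1⊕b3⊕b5⊕b7⊕b9⊕b11⊕b13⊕b15 = 1⊕0⊕0⊕0⊕1⊕0⊕1⊕1 = 0
s2: b2⊕b3⊕b6⊕b7⊕b10⊕b11⊕b14⊕b15 = 0⊕0⊕0⊕0⊕0⊕0⊕1⊕1 = 0
s4: b4⊕b5⊕b6⊕b7⊕b12⊕b13⊕b14⊕b15 = 0⊕0⊕0⊕0⊕1⊕1⊕1⊕1 = 0
s8: b8⊕b9⊕b10⊕b11⊕b12⊕b13⊕b14⊕b15 = 1⊕1⊕0⊕0⊕1⊕1⊕1⊕1 = 0
Syndrome (s8...s1) = 0000 → position 0 (no error).
Overall parity (XOR of all 16 bits, including p0): 1⊕1⊕0⊕0⊕0⊕0⊕0⊕0⊕1⊕1⊕0⊕0⊕1⊕1⊕1⊕1 = 0
Overall=0, syndrome position=0 → no error.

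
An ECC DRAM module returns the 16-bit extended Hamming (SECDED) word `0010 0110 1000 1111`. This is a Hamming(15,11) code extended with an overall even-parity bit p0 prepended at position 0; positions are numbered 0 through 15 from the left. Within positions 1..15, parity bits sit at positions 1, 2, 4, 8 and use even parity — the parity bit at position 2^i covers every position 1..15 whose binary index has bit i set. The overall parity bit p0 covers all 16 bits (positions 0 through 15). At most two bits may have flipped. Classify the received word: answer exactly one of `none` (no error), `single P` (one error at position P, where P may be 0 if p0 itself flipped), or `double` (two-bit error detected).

s1: b1⊕b3⊕b5⊕b7⊕b9⊕b11⊕b13⊕b15 = 0⊕0⊕1⊕0⊕0⊕0⊕1⊕1 = 1
s2: b2⊕b3⊕b6⊕b7⊕b10⊕b11⊕b14⊕b15 = 1⊕0⊕1⊕0⊕0⊕0⊕1⊕1 = 0
s4: b4⊕b5⊕b6⊕b7⊕b12⊕b13⊕b14⊕b15 = 0⊕1⊕1⊕0⊕1⊕1⊕1⊕1 = 0
s8: b8⊕b9⊕b10⊕b11⊕b12⊕b13⊕b14⊕b15 = 1⊕0⊕0⊕0⊕1⊕1⊕1⊕1 = 1
Syndrome (s8...s1) = 1001 → position 9.
Overall parity (XOR of all 16 bits, including p0): 0⊕0⊕1⊕0⊕0⊕1⊕1⊕0⊕1⊕0⊕0⊕0⊕1⊕1⊕1⊕1 = 0
Overall=0, syndrome position=9 → double-bit error detected (uncorrectable).

double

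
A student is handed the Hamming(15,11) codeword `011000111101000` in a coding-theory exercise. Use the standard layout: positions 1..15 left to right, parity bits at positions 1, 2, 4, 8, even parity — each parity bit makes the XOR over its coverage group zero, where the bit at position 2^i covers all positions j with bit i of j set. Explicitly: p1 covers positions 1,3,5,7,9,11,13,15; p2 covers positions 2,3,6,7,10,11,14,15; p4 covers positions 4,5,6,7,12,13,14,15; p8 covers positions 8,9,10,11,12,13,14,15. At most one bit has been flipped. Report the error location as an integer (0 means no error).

1

s1: b1⊕b3⊕b5⊕b7⊕b9⊕b11⊕b13⊕b15 = 0⊕1⊕0⊕1⊕1⊕0⊕0⊕0 = 1
s2: b2⊕b3⊕b6⊕b7⊕b10⊕b11⊕b14⊕b15 = 1⊕1⊕0⊕1⊕1⊕0⊕0⊕0 = 0
s4: b4⊕b5⊕b6⊕b7⊕b12⊕b13⊕b14⊕b15 = 0⊕0⊕0⊕1⊕1⊕0⊕0⊕0 = 0
s8: b8⊕b9⊕b10⊕b11⊕b12⊕b13⊕b14⊕b15 = 1⊕1⊕1⊕0⊕1⊕0⊕0⊕0 = 0
Syndrome (s8...s1) = 0001 → position 1.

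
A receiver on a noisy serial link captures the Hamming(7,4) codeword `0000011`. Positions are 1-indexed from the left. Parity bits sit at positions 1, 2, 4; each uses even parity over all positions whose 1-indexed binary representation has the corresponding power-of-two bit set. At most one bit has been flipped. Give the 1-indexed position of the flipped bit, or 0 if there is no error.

1

s1: b1⊕b3⊕b5⊕b7 = 0⊕0⊕0⊕1 = 1
s2: b2⊕b3⊕b6⊕b7 = 0⊕0⊕1⊕1 = 0
s4: b4⊕b5⊕b6⊕b7 = 0⊕0⊕1⊕1 = 0
Syndrome (s4...s1) = 001 → position 1.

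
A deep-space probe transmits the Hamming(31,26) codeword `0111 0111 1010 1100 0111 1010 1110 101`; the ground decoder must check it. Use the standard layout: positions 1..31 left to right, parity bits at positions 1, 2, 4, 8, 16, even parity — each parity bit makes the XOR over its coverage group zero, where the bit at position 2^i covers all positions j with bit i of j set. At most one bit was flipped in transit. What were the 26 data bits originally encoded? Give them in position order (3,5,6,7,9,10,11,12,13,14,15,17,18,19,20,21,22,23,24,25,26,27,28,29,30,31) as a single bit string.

10111010110011110101110101

s1: b1⊕b3⊕b5⊕b7⊕b9⊕b11⊕b13⊕b15⊕b17⊕b19⊕b21⊕b23⊕b25⊕b27⊕b29⊕b31 = 0⊕1⊕0⊕1⊕1⊕1⊕1⊕0⊕0⊕1⊕1⊕1⊕1⊕1⊕1⊕1 = 0
s2: b2⊕b3⊕b6⊕b7⊕b10⊕b11⊕b14⊕b15⊕b18⊕b19⊕b22⊕b23⊕b26⊕b27⊕b30⊕b31 = 1⊕1⊕1⊕1⊕0⊕1⊕1⊕0⊕1⊕1⊕0⊕1⊕1⊕1⊕0⊕1 = 0
s4: b4⊕b5⊕b6⊕b7⊕b12⊕b13⊕b14⊕b15⊕b20⊕b21⊕b22⊕b23⊕b28⊕b29⊕b30⊕b31 = 1⊕0⊕1⊕1⊕0⊕1⊕1⊕0⊕1⊕1⊕0⊕1⊕0⊕1⊕0⊕1 = 0
s8: b8⊕b9⊕b10⊕b11⊕b12⊕b13⊕b14⊕b15⊕b24⊕b25⊕b26⊕b27⊕b28⊕b29⊕b30⊕b31 = 1⊕1⊕0⊕1⊕0⊕1⊕1⊕0⊕0⊕1⊕1⊕1⊕0⊕1⊕0⊕1 = 0
s16: b16⊕b17⊕b18⊕b19⊕b20⊕b21⊕b22⊕b23⊕b24⊕b25⊕b26⊕b27⊕b28⊕b29⊕b30⊕b31 = 0⊕0⊕1⊕1⊕1⊕1⊕0⊕1⊕0⊕1⊕1⊕1⊕0⊕1⊕0⊕1 = 0
Syndrome (s16...s1) = 00000 → position 0 (no error).
No correction needed.
Data bits at positions 3,5,6,7,9,10,11,12,13,14,15,17,18,19,20,21,22,23,24,25,26,27,28,29,30,31: 10111010110011110101110101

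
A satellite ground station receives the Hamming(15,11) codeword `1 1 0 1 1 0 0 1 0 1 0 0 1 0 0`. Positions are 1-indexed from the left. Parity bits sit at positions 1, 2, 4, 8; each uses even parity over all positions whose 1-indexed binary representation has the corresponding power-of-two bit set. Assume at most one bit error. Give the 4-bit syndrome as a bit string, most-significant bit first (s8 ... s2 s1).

1101

s1: b1⊕b3⊕b5⊕b7⊕b9⊕b11⊕b13⊕b15 = 1⊕0⊕1⊕0⊕0⊕0⊕1⊕0 = 1
s2: b2⊕b3⊕b6⊕b7⊕b10⊕b11⊕b14⊕b15 = 1⊕0⊕0⊕0⊕1⊕0⊕0⊕0 = 0
s4: b4⊕b5⊕b6⊕b7⊕b12⊕b13⊕b14⊕b15 = 1⊕1⊕0⊕0⊕0⊕1⊕0⊕0 = 1
s8: b8⊕b9⊕b10⊕b11⊕b12⊕b13⊕b14⊕b15 = 1⊕0⊕1⊕0⊕0⊕1⊕0⊕0 = 1
Syndrome (s8...s1) = 1101 → position 13.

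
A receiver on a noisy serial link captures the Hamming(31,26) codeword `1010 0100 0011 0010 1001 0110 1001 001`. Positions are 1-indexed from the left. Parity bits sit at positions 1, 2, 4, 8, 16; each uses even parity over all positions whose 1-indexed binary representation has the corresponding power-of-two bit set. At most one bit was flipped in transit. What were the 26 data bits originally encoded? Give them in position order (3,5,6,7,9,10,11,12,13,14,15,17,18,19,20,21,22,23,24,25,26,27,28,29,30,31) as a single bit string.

s1: b1⊕b3⊕b5⊕b7⊕b9⊕b11⊕b13⊕b15⊕b17⊕b19⊕b21⊕b23⊕b25⊕b27⊕b29⊕b31 = 1⊕1⊕0⊕0⊕0⊕1⊕0⊕1⊕1⊕0⊕0⊕1⊕1⊕0⊕0⊕1 = 0
s2: b2⊕b3⊕b6⊕b7⊕b10⊕b11⊕b14⊕b15⊕b18⊕b19⊕b22⊕b23⊕b26⊕b27⊕b30⊕b31 = 0⊕1⊕1⊕0⊕0⊕1⊕0⊕1⊕0⊕0⊕1⊕1⊕0⊕0⊕0⊕1 = 1
s4: b4⊕b5⊕b6⊕b7⊕b12⊕b13⊕b14⊕b15⊕b20⊕b21⊕b22⊕b23⊕b28⊕b29⊕b30⊕b31 = 0⊕0⊕1⊕0⊕1⊕0⊕0⊕1⊕1⊕0⊕1⊕1⊕1⊕0⊕0⊕1 = 0
s8: b8⊕b9⊕b10⊕b11⊕b12⊕b13⊕b14⊕b15⊕b24⊕b25⊕b26⊕b27⊕b28⊕b29⊕b30⊕b31 = 0⊕0⊕0⊕1⊕1⊕0⊕0⊕1⊕0⊕1⊕0⊕0⊕1⊕0⊕0⊕1 = 0
s16: b16⊕b17⊕b18⊕b19⊕b20⊕b21⊕b22⊕b23⊕b24⊕b25⊕b26⊕b27⊕b28⊕b29⊕b30⊕b31 = 0⊕1⊕0⊕0⊕1⊕0⊕1⊕1⊕0⊕1⊕0⊕0⊕1⊕0⊕0⊕1 = 1
Syndrome (s16...s1) = 10010 → position 18.
Flip bit 18: corrected codeword = 1010010000110010110101101001001
Data bits at positions 3,5,6,7,9,10,11,12,13,14,15,17,18,19,20,21,22,23,24,25,26,27,28,29,30,31: 10100011001110101101001001

10100011001110101101001001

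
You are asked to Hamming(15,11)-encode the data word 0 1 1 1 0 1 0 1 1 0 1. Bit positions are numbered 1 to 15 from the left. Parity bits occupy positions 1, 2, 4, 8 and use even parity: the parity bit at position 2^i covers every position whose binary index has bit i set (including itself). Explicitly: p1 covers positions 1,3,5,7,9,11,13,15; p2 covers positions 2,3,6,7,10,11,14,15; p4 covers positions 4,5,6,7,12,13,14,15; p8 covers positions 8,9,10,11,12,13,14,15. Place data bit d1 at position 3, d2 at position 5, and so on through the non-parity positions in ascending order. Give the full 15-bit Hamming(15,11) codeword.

Place data bits at non-power-of-two positions: b3=0, b5=1, b6=1, b7=1, b9=0, b10=1, b11=0, b12=1, b13=1, b14=0, b15=1.
p1 = XOR of data positions {3,5,7,9,11,13,15} = 0⊕1⊕1⊕0⊕0⊕1⊕1 = 0
p2 = XOR of data positions {3,6,7,10,11,14,15} = 0⊕1⊕1⊕1⊕0⊕0⊕1 = 0
p4 = XOR of data positions {5,6,7,12,13,14,15} = 1⊕1⊕1⊕1⊕1⊕0⊕1 = 0
p8 = XOR of data positions {9,10,11,12,13,14,15} = 0⊕1⊕0⊕1⊕1⊕0⊕1 = 0
Codeword b1..b15 = 000011100101101

000011100101101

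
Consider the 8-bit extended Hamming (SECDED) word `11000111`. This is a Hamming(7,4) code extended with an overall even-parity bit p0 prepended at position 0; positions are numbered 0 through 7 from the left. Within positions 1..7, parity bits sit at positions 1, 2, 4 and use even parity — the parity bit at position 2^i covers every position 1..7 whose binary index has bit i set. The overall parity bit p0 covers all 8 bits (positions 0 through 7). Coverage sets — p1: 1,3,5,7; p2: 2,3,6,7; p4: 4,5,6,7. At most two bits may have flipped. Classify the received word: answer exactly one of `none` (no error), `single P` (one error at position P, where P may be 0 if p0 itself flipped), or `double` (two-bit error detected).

s1: b1⊕b3⊕b5⊕b7 = 1⊕0⊕1⊕1 = 1
s2: b2⊕b3⊕b6⊕b7 = 0⊕0⊕1⊕1 = 0
s4: b4⊕b5⊕b6⊕b7 = 0⊕1⊕1⊕1 = 1
Syndrome (s4...s1) = 101 → position 5.
Overall parity (XOR of all 8 bits, including p0): 1⊕1⊕0⊕0⊕0⊕1⊕1⊕1 = 1
Overall=1, syndrome position=5 → single-bit error at position 5.

single 5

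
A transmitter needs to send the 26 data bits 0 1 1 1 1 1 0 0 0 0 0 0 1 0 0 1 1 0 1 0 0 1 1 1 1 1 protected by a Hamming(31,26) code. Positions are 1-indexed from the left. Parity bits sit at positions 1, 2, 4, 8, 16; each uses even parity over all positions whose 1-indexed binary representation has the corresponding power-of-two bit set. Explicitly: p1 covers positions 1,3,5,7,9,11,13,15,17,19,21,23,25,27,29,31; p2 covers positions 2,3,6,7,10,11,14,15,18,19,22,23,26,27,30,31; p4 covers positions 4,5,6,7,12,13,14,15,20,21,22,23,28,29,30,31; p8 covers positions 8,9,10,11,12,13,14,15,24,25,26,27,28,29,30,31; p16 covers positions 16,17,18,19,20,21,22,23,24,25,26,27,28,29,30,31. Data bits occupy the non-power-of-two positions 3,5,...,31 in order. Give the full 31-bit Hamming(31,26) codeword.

Place data bits at non-power-of-two positions: b3=0, b5=1, b6=1, b7=1, b9=1, b10=1, b11=0, b12=0, b13=0, b14=0, b15=0, b17=0, b18=1, b19=0, b20=0, b21=1, b22=1, b23=0, b24=1, b25=0, b26=0, b27=1, b28=1, b29=1, b30=1, b31=1.
p1 = XOR of data positions {3,5,7,9,11,13,15,17,19,21,23,25,27,29,31} = 0⊕1⊕1⊕1⊕0⊕0⊕0⊕0⊕0⊕1⊕0⊕0⊕1⊕1⊕1 = 1
p2 = XOR of data positions {3,6,7,10,11,14,15,18,19,22,23,26,27,30,31} = 0⊕1⊕1⊕1⊕0⊕0⊕0⊕1⊕0⊕1⊕0⊕0⊕1⊕1⊕1 = 0
p4 = XOR of data positions {5,6,7,12,13,14,15,20,21,22,23,28,29,30,31} = 1⊕1⊕1⊕0⊕0⊕0⊕0⊕0⊕1⊕1⊕0⊕1⊕1⊕1⊕1 = 1
p8 = XOR of data positions {9,10,11,12,13,14,15,24,25,26,27,28,29,30,31} = 1⊕1⊕0⊕0⊕0⊕0⊕0⊕1⊕0⊕0⊕1⊕1⊕1⊕1⊕1 = 0
p16 = XOR of data positions {17,18,19,20,21,22,23,24,25,26,27,28,29,30,31} = 0⊕1⊕0⊕0⊕1⊕1⊕0⊕1⊕0⊕0⊕1⊕1⊕1⊕1⊕1 = 1
Codeword b1..b31 = 1001111011000001010011010011111

1001111011000001010011010011111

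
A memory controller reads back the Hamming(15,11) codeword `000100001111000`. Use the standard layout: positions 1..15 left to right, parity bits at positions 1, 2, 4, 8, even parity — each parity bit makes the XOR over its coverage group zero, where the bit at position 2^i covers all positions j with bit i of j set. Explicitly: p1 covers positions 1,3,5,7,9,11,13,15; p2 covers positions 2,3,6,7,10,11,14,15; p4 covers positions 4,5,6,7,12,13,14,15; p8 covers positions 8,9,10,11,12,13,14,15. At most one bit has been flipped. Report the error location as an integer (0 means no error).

s1: b1⊕b3⊕b5⊕b7⊕b9⊕b11⊕b13⊕b15 = 0⊕0⊕0⊕0⊕1⊕1⊕0⊕0 = 0
s2: b2⊕b3⊕b6⊕b7⊕b10⊕b11⊕b14⊕b15 = 0⊕0⊕0⊕0⊕1⊕1⊕0⊕0 = 0
s4: b4⊕b5⊕b6⊕b7⊕b12⊕b13⊕b14⊕b15 = 1⊕0⊕0⊕0⊕1⊕0⊕0⊕0 = 0
s8: b8⊕b9⊕b10⊕b11⊕b12⊕b13⊕b14⊕b15 = 0⊕1⊕1⊕1⊕1⊕0⊕0⊕0 = 0
Syndrome (s8...s1) = 0000 → position 0 (no error).

0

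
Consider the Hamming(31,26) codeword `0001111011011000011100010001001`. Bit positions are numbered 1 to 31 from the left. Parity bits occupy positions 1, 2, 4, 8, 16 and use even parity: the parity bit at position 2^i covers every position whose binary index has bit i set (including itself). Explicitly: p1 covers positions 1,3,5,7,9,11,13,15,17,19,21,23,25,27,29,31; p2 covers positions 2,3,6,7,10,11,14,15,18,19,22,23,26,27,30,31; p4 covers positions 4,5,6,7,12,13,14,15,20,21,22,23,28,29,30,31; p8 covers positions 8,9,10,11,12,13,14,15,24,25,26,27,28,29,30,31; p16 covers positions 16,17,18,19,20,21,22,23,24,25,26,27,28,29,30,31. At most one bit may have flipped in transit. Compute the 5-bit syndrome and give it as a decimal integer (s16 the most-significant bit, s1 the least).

12

s1: b1⊕b3⊕b5⊕b7⊕b9⊕b11⊕b13⊕b15⊕b17⊕b19⊕b21⊕b23⊕b25⊕b27⊕b29⊕b31 = 0⊕0⊕1⊕1⊕1⊕0⊕1⊕0⊕0⊕1⊕0⊕0⊕0⊕0⊕0⊕1 = 0
s2: b2⊕b3⊕b6⊕b7⊕b10⊕b11⊕b14⊕b15⊕b18⊕b19⊕b22⊕b23⊕b26⊕b27⊕b30⊕b31 = 0⊕0⊕1⊕1⊕1⊕0⊕0⊕0⊕1⊕1⊕0⊕0⊕0⊕0⊕0⊕1 = 0
s4: b4⊕b5⊕b6⊕b7⊕b12⊕b13⊕b14⊕b15⊕b20⊕b21⊕b22⊕b23⊕b28⊕b29⊕b30⊕b31 = 1⊕1⊕1⊕1⊕1⊕1⊕0⊕0⊕1⊕0⊕0⊕0⊕1⊕0⊕0⊕1 = 1
s8: b8⊕b9⊕b10⊕b11⊕b12⊕b13⊕b14⊕b15⊕b24⊕b25⊕b26⊕b27⊕b28⊕b29⊕b30⊕b31 = 0⊕1⊕1⊕0⊕1⊕1⊕0⊕0⊕1⊕0⊕0⊕0⊕1⊕0⊕0⊕1 = 1
s16: b16⊕b17⊕b18⊕b19⊕b20⊕b21⊕b22⊕b23⊕b24⊕b25⊕b26⊕b27⊕b28⊕b29⊕b30⊕b31 = 0⊕0⊕1⊕1⊕1⊕0⊕0⊕0⊕1⊕0⊕0⊕0⊕1⊕0⊕0⊕1 = 0
Syndrome (s16...s1) = 01100 → position 12.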